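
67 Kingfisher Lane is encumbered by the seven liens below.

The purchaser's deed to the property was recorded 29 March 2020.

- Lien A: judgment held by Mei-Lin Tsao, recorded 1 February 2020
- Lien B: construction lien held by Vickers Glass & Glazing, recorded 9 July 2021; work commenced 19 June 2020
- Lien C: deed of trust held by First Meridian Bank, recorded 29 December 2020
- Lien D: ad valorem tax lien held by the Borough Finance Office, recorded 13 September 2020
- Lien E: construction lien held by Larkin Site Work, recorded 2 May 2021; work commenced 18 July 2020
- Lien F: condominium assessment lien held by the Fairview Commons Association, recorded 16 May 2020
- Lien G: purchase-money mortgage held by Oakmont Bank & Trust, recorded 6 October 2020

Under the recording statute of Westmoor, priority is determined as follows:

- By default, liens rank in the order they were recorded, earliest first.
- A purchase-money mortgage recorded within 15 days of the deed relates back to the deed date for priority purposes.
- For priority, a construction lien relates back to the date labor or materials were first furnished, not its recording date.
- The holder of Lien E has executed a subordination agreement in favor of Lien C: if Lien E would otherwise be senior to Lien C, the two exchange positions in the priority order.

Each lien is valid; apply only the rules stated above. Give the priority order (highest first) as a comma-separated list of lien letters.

Effective dates after the stated exceptions: B relates back to 19 June 2020 (work commenced); E relates back to 18 July 2020 (work commenced); G missed the 15-day window (191 days after the deed), so its recording date stands.
By effective date: A (1 February 2020), F (16 May 2020), B (19 June 2020), E (18 July 2020), D (13 September 2020), G (6 October 2020), C (29 December 2020).
The subordination applies — E was senior to C — so E and C swap.

A, F, B, C, D, G, E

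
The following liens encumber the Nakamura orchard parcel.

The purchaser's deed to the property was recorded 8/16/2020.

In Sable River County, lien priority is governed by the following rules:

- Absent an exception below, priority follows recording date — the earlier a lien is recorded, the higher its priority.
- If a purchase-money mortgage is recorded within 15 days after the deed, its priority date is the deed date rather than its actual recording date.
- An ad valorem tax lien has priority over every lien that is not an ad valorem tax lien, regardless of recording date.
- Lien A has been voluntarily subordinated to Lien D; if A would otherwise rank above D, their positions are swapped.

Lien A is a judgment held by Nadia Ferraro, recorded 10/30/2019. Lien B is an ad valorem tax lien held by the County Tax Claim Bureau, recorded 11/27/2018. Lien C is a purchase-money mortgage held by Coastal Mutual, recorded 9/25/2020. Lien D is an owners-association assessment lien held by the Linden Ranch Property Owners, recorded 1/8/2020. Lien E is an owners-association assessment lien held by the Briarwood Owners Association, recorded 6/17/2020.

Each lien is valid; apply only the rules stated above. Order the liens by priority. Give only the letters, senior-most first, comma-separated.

B, D, A, E, C

Adjusting effective dates: C was recorded 40 days after the deed, outside the 15-day window, so it keeps its recording date.
B, as an ad valorem tax lien, has superpriority and ranks first.
The other liens, earliest effective date first: A (10/30/2019), D (1/8/2020), E (6/17/2020), C (9/25/2020).
The subordination applies — A was senior to D — so A and D swap.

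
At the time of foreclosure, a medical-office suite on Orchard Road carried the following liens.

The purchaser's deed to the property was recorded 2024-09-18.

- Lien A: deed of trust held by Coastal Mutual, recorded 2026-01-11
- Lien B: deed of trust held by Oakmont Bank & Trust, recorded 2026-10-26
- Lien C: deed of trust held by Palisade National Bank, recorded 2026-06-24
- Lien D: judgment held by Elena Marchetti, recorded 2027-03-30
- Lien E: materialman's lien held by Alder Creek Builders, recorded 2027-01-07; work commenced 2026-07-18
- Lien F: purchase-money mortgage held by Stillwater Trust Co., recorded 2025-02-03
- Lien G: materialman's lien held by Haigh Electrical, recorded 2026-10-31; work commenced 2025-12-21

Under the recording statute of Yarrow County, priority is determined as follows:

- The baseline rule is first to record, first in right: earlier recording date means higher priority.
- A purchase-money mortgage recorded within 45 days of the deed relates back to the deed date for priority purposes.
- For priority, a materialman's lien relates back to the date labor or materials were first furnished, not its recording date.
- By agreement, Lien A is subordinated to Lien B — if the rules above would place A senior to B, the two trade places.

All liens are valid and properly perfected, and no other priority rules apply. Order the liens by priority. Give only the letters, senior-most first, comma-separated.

Adjusting effective dates: E relates back to 2026-07-18 (work commenced); F was recorded 138 days after the deed, outside the 45-day window, so it keeps its recording date; G relates back to 2025-12-21 (work commenced).
By effective date, earliest first: F (2025-02-03), G (2025-12-21), A (2026-01-11), C (2026-06-24), E (2026-07-18), B (2026-10-26), D (2027-03-30).
Because A would otherwise rank above B, the subordination swaps them.

F, G, B, C, E, A, D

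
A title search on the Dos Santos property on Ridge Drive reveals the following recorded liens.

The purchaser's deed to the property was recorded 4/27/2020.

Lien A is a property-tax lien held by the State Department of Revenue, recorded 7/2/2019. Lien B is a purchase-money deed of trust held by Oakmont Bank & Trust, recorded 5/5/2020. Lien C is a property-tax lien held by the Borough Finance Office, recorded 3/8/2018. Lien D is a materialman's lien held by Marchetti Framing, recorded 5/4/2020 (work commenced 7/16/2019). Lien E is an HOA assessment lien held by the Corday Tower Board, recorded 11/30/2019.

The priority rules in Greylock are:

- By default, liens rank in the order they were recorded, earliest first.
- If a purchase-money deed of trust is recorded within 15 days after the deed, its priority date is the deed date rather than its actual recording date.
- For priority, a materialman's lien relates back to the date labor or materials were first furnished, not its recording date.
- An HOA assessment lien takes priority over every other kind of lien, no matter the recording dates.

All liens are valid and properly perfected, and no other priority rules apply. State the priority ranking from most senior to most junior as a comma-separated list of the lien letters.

First, effective dates: B was recorded within the 15-day window, so its effective date is the deed date 4/27/2020; D relates back to 7/16/2019 (work commenced).
E, as an HOA assessment lien, has superpriority and ranks first.
Ordering the rest by effective date: C (3/8/2018), A (7/2/2019), D (7/16/2019), B (4/27/2020).

E, C, A, D, B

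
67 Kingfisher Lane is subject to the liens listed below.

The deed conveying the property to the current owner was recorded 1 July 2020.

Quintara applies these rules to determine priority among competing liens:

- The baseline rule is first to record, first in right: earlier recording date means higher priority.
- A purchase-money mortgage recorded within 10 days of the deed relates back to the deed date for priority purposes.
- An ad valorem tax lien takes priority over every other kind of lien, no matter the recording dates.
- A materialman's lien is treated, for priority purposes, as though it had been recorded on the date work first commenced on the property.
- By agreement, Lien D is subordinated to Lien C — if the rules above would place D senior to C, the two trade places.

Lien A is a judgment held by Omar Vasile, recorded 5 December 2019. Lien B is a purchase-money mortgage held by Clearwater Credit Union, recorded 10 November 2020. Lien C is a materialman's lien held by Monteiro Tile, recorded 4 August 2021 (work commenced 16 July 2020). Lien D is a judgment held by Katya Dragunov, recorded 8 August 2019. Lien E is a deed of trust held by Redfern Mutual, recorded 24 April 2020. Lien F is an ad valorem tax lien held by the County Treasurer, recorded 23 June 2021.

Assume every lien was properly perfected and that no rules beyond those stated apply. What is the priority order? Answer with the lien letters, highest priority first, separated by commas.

F, C, A, E, D, B

Effective dates: B missed the 10-day window (132 days after the deed), so its recording date stands; C's effective date is 16 July 2020, when work began.
F, as an ad valorem tax lien, has superpriority and ranks first.
Ordering the rest by effective date: D (8 August 2019), A (5 December 2019), E (24 April 2020), C (16 July 2020), B (10 November 2020).
D would otherwise be senior to C, so under the subordination agreement D and C exchange positions.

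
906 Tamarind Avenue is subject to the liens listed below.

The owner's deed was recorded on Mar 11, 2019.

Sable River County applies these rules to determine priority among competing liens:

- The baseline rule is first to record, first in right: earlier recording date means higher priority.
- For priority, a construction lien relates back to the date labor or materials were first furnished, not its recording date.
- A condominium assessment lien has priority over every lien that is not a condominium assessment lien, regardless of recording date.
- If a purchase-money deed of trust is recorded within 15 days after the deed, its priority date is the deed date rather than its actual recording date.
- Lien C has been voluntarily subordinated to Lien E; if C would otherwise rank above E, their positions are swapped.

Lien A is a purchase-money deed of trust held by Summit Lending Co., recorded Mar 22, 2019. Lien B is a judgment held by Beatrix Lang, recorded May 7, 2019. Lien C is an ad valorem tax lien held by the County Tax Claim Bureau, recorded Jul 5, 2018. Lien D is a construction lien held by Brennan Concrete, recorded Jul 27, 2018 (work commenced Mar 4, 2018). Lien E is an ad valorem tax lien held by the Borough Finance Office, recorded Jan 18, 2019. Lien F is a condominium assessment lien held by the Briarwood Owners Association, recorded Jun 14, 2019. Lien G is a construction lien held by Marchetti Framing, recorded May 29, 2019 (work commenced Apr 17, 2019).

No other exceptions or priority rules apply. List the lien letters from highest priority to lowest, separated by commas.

F, D, E, C, A, G, B

First, effective dates: A's effective date is the deed date, Mar 11, 2019; D is treated as recorded Mar 4, 2018, the work-commencement date; G's effective date is Apr 17, 2019, when work began.
F, as a condominium assessment lien, has superpriority and ranks first.
Ordering the rest by effective date: D (Mar 4, 2018), C (Jul 5, 2018), E (Jan 18, 2019), A (Mar 11, 2019), G (Apr 17, 2019), B (May 7, 2019).
The subordination applies — C was senior to E — so C and E swap.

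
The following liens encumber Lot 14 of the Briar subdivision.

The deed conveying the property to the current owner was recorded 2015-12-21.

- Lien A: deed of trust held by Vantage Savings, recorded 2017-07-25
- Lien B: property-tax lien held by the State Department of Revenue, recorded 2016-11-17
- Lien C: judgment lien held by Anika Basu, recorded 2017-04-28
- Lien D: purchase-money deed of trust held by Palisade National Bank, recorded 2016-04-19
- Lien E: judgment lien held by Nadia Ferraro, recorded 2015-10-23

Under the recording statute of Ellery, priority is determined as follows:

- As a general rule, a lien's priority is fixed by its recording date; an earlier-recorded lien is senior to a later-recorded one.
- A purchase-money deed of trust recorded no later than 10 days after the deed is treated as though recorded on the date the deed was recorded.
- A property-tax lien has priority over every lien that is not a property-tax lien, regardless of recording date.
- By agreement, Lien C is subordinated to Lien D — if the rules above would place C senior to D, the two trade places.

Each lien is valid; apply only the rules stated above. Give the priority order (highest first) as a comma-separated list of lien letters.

Effective dates: D was recorded 120 days after the deed, outside the 10-day window, so it keeps its recording date.
B, as a property-tax lien, has superpriority and ranks first.
Ordering the rest by effective date: E (2015-10-23), D (2016-04-19), C (2017-04-28), A (2017-07-25).
C already ranks below D; the subordination has no effect.

B, E, D, C, A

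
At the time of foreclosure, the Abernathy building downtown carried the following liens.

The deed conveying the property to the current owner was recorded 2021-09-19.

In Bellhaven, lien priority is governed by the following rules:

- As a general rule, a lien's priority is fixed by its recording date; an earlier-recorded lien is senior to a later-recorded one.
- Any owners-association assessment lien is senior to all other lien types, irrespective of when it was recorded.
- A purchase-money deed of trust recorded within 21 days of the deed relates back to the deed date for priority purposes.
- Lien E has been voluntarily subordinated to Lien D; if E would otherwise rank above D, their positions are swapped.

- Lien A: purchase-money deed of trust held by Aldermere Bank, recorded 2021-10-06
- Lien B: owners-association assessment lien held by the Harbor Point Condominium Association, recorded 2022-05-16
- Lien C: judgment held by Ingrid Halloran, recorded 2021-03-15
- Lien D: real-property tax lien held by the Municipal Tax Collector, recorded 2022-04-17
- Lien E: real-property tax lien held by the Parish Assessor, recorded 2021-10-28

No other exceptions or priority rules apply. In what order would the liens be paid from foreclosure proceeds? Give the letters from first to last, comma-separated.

Effective dates: A's effective date is the deed date, 2021-09-19.
B is an owners-association assessment lien and takes priority over every other lien.
The other liens, earliest effective date first: C (2021-03-15), A (2021-09-19), E (2021-10-28), D (2022-04-17).
E would otherwise be senior to D, so under the subordination agreement E and D exchange positions.

B, C, A, D, E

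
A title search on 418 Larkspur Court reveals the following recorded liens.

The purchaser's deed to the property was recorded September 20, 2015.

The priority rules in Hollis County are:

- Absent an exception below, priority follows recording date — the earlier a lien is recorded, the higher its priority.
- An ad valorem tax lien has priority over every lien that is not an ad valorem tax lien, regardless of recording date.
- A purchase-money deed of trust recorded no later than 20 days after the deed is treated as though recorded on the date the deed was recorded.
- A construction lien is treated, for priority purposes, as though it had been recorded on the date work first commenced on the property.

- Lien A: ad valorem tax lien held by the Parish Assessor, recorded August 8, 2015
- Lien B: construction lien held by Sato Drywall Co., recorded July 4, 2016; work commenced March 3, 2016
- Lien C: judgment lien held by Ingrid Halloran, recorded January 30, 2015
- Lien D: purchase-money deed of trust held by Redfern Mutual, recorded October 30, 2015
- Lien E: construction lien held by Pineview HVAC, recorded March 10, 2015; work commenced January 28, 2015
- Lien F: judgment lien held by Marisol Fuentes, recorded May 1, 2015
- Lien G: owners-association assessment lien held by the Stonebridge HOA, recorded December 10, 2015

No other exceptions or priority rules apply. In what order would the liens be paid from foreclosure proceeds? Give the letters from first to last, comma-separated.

A, E, C, F, D, G, B

Effective dates: B's effective date is March 3, 2016, when work began; D missed the 20-day window (40 days after the deed), so its recording date stands; E relates back to January 28, 2015 (work commenced).
A, as an ad valorem tax lien, has superpriority and ranks first.
The other liens, earliest effective date first: E (January 28, 2015), C (January 30, 2015), F (May 1, 2015), D (October 30, 2015), G (December 10, 2015), B (March 3, 2016).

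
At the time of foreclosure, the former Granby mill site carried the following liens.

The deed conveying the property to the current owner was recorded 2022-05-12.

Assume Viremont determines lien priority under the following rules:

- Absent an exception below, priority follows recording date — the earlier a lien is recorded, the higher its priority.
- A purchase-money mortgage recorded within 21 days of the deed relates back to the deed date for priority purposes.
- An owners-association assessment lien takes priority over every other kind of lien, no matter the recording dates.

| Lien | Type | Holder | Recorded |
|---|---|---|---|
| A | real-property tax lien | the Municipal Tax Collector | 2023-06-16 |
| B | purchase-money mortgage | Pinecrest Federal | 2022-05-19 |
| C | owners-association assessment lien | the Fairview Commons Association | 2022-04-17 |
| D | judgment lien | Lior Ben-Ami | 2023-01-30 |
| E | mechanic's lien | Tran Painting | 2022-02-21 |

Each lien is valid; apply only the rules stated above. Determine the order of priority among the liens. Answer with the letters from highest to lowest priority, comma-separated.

C, E, B, D, A

Effective dates after the stated exceptions: B's effective date is the deed date, 2022-05-12.
C, as an owners-association assessment lien, has superpriority and ranks first.
Among the remaining liens, by effective date: E (2022-02-21), B (2022-05-12), D (2023-01-30), A (2023-06-16).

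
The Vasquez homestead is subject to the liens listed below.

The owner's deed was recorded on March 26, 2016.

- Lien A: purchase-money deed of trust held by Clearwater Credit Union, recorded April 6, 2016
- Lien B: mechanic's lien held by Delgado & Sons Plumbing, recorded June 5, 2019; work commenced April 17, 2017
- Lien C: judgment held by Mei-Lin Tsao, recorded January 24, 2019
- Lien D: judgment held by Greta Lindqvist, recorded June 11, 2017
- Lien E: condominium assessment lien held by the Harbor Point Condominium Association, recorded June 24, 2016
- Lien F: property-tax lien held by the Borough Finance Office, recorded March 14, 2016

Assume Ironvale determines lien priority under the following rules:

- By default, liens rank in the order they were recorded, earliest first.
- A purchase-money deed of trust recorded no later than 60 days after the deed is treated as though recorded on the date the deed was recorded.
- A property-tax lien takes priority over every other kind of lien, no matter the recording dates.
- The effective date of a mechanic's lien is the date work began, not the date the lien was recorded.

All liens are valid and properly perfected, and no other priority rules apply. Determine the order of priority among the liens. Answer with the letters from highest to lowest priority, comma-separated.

First, effective dates: A was recorded within the 60-day window, so its effective date is the deed date March 26, 2016; B's effective date is April 17, 2017, when work began.
F, as a property-tax lien, has superpriority and ranks first.
Remaining liens by effective date: A (March 26, 2016), E (June 24, 2016), B (April 17, 2017), D (June 11, 2017), C (January 24, 2019).

F, A, E, B, D, C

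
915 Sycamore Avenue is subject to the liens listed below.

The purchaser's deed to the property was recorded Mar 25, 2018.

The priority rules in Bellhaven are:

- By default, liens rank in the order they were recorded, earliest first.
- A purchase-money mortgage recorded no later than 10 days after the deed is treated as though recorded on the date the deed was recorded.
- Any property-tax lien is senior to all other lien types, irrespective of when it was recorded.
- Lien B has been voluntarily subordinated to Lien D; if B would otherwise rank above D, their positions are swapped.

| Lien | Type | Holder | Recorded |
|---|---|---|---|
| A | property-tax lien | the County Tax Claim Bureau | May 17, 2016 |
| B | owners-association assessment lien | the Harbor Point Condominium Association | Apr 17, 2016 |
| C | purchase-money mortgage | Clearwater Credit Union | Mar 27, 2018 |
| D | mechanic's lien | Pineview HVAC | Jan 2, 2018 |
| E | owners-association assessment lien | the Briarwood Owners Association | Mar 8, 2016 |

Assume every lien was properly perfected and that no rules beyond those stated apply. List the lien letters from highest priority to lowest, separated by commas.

First, effective dates: C's effective date is the deed date, Mar 25, 2018.
A, as a property-tax lien, has superpriority and ranks first.
Among the remaining liens, by effective date: E (Mar 8, 2016), B (Apr 17, 2016), D (Jan 2, 2018), C (Mar 25, 2018).
B would otherwise be senior to D, so under the subordination agreement B and D exchange positions.

A, E, D, B, C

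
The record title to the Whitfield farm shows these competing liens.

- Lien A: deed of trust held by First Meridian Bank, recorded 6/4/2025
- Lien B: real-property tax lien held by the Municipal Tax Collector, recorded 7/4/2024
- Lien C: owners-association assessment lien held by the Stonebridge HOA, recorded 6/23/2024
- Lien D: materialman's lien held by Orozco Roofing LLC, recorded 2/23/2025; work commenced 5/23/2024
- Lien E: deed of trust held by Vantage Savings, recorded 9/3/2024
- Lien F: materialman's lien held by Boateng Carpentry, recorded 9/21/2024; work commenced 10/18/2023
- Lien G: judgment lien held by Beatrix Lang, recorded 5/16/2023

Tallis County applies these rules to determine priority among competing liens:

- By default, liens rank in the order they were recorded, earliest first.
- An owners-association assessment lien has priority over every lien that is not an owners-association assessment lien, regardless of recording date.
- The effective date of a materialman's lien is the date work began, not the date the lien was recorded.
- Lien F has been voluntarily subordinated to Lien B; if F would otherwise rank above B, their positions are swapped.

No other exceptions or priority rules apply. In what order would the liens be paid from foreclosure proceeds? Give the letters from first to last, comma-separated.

Adjusting effective dates: D's effective date is 5/23/2024, when work began; F is treated as recorded 10/18/2023, the work-commencement date.
As an owners-association assessment lien, C is senior to every other lien.
Remaining liens by effective date: G (5/16/2023), F (10/18/2023), D (5/23/2024), B (7/4/2024), E (9/3/2024), A (6/4/2025).
F is senior to B before the subordination, so the two trade places.

C, G, B, D, F, E, A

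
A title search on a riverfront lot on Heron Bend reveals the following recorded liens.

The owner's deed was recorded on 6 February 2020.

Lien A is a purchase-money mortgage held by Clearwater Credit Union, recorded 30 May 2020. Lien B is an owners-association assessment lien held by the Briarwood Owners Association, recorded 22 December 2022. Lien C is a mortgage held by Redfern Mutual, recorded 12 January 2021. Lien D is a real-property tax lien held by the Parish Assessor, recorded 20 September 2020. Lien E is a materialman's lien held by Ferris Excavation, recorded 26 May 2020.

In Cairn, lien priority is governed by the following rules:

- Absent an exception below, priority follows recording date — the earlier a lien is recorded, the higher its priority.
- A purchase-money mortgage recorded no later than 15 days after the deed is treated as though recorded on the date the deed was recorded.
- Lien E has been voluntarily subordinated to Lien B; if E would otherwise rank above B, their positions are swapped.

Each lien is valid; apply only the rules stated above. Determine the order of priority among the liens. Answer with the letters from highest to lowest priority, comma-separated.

B, A, D, C, E

Effective dates after the stated exceptions: A was recorded 114 days after the deed, outside the 15-day window, so it keeps its recording date.
By effective date, earliest first: E (26 May 2020), A (30 May 2020), D (20 September 2020), C (12 January 2021), B (22 December 2022).
Because E would otherwise rank above B, the subordination swaps them.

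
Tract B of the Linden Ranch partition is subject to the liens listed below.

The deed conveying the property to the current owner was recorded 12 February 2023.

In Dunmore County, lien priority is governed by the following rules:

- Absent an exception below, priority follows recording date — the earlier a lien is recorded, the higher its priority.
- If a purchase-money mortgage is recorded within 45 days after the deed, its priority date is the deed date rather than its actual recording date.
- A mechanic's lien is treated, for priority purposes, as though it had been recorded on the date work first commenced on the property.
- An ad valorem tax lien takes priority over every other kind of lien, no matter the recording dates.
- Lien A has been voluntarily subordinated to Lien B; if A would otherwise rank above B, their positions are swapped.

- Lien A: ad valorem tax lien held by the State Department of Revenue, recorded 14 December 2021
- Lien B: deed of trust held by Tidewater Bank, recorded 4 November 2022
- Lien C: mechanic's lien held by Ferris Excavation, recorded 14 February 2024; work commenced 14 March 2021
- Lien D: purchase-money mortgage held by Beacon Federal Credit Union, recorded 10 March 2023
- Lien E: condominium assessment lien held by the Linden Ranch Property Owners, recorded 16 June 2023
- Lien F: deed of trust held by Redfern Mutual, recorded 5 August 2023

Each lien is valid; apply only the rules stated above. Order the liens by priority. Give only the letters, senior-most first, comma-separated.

B, C, A, D, E, F

Effective dates after the stated exceptions: C relates back to 14 March 2021 (work commenced); D relates back to the deed date 12 February 2023.
A is an ad valorem tax lien, so it outranks all other liens regardless of date.
Among the remaining liens, by effective date: C (14 March 2021), B (4 November 2022), D (12 February 2023), E (16 June 2023), F (5 August 2023).
A would otherwise be senior to B, so under the subordination agreement A and B exchange positions.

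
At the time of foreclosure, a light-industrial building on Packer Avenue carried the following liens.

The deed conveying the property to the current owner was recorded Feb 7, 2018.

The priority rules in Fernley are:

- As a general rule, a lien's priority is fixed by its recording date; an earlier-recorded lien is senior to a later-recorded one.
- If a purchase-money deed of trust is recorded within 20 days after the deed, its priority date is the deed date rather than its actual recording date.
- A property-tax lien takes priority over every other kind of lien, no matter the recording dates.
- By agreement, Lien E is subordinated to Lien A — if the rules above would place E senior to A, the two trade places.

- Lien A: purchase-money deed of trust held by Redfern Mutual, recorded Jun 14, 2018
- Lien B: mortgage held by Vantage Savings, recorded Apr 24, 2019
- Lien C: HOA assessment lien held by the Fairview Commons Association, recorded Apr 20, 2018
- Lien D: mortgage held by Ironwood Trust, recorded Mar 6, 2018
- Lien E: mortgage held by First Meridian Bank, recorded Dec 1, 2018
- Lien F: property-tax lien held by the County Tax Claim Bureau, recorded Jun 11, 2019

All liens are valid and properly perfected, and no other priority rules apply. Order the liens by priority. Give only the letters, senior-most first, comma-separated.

F, D, C, A, E, B

First, effective dates: A was recorded 127 days after the deed, outside the 20-day window, so it keeps its recording date.
F, as a property-tax lien, has superpriority and ranks first.
Among the remaining liens, by effective date: D (Mar 6, 2018), C (Apr 20, 2018), A (Jun 14, 2018), E (Dec 1, 2018), B (Apr 24, 2019).
Since E is not senior to A, the subordination leaves the order unchanged.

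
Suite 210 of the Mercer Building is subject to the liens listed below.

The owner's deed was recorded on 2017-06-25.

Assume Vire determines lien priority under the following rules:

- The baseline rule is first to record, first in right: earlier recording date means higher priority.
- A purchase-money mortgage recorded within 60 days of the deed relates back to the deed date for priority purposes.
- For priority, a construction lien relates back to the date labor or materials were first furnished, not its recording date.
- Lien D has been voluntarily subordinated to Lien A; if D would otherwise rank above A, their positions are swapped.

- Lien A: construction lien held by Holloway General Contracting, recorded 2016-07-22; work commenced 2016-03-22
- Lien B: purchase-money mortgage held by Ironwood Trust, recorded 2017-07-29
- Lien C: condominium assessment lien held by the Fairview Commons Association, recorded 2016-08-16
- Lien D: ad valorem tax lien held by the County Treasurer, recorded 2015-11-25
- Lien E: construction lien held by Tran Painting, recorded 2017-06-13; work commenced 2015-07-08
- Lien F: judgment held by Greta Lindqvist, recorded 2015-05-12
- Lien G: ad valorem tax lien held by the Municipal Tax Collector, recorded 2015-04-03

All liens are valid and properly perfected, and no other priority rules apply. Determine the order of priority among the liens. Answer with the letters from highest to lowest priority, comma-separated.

G, F, E, A, D, C, B

Effective dates after the stated exceptions: A is treated as recorded 2016-03-22, the work-commencement date; B's effective date is the deed date, 2017-06-25; E's effective date is 2015-07-08, when work began.
Sorted by effective date: G (2015-04-03), F (2015-05-12), E (2015-07-08), D (2015-11-25), A (2016-03-22), C (2016-08-16), B (2017-06-25).
Because D would otherwise rank above A, the subordination swaps them.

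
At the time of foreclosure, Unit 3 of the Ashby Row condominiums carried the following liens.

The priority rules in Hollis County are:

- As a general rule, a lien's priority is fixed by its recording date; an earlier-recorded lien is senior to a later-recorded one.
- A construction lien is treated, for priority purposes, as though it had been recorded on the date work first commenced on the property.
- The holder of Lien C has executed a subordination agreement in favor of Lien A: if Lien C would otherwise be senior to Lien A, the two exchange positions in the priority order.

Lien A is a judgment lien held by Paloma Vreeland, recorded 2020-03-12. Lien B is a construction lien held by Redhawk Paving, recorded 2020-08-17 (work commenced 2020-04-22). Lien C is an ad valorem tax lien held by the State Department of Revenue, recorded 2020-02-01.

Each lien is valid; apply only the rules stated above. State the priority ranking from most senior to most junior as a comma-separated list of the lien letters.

First, effective dates: B's effective date is 2020-04-22, when work began.
Ordering by effective date: C (2020-02-01), A (2020-03-12), B (2020-04-22).
C would otherwise be senior to A, so under the subordination agreement C and A exchange positions.

A, C, B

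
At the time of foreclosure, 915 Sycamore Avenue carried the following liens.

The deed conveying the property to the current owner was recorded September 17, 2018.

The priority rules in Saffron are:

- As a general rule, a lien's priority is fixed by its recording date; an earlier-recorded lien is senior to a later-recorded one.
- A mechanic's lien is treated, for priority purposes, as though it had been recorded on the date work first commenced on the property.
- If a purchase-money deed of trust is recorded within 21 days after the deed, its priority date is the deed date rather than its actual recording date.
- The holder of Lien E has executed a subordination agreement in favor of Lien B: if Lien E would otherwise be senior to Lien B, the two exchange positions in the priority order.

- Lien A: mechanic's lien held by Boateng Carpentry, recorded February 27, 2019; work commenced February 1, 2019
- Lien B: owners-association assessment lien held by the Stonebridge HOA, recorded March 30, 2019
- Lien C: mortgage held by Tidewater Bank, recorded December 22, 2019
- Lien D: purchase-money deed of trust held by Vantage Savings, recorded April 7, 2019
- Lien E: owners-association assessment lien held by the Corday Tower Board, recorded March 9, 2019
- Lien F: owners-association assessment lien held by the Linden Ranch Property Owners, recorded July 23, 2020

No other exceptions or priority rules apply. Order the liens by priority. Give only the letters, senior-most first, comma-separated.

Effective dates: A is treated as recorded February 1, 2019, the work-commencement date; D was recorded 202 days after the deed — beyond 21 days — so no relation-back applies.
Ordering by effective date: A (February 1, 2019), E (March 9, 2019), B (March 30, 2019), D (April 7, 2019), C (December 22, 2019), F (July 23, 2020).
E is senior to B before the subordination, so the two trade places.

A, B, E, D, C, F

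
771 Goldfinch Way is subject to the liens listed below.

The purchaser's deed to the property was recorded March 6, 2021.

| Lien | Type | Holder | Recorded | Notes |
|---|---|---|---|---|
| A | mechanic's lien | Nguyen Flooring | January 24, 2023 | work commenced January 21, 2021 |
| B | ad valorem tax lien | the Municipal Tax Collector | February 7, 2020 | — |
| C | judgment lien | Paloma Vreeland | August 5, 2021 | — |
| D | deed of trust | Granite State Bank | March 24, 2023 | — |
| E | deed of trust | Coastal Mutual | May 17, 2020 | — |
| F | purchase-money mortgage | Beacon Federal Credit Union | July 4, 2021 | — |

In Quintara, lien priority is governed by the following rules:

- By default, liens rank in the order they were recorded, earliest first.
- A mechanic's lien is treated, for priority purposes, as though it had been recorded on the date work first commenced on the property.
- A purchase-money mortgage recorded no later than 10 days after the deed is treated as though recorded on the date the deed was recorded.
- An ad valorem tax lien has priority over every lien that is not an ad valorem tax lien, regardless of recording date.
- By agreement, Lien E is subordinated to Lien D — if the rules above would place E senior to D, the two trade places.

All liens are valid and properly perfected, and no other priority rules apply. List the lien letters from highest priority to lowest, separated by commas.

B, D, A, F, C, E

Effective dates after the stated exceptions: A relates back to January 21, 2021 (work commenced); F was recorded 120 days after the deed, outside the 10-day window, so it keeps its recording date.
As an ad valorem tax lien, B is senior to every other lien.
The other liens, earliest effective date first: E (May 17, 2020), A (January 21, 2021), F (July 4, 2021), C (August 5, 2021), D (March 24, 2023).
Because E would otherwise rank above D, the subordination swaps them.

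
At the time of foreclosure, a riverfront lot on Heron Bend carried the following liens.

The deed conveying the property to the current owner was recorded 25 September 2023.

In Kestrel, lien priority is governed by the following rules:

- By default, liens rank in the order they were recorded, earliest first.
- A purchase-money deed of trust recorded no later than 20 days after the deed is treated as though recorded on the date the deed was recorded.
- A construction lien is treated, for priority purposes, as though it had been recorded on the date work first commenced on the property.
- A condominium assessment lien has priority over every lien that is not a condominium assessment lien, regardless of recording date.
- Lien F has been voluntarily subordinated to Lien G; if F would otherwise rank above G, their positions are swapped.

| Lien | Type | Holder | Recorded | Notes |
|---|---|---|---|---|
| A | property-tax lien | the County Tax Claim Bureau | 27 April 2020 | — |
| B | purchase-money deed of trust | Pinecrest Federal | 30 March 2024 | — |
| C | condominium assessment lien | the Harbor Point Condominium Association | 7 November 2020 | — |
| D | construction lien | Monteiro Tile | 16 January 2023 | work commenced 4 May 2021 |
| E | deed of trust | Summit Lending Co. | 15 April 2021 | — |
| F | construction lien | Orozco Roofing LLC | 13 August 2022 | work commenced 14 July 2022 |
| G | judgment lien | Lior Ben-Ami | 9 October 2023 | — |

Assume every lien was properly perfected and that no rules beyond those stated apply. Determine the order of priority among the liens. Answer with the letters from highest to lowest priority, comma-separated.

Effective dates: B was recorded 187 days after the deed, outside the 20-day window, so it keeps its recording date; D is treated as recorded 4 May 2021, the work-commencement date; F's effective date is 14 July 2022, when work began.
C is a condominium assessment lien and takes priority over every other lien.
Among the remaining liens, by effective date: A (27 April 2020), E (15 April 2021), D (4 May 2021), F (14 July 2022), G (9 October 2023), B (30 March 2024).
F would otherwise be senior to G, so under the subordination agreement F and G exchange positions.

C, A, E, D, G, F, B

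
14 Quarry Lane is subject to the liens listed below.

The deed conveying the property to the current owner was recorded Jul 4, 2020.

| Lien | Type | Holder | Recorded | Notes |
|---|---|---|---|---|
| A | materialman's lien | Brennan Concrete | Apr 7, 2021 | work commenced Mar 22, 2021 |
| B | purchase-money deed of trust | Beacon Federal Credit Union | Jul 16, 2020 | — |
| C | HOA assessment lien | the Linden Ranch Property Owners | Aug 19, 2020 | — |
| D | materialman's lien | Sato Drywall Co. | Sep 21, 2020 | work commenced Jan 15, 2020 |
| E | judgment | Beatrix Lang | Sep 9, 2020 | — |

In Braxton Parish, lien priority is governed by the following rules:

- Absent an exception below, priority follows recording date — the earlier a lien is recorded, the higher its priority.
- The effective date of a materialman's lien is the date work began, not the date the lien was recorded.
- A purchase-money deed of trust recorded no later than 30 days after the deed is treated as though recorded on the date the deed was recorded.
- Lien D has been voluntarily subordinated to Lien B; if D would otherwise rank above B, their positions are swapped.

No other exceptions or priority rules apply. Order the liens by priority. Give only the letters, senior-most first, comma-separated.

B, D, C, E, A

First, effective dates: A relates back to Mar 22, 2021 (work commenced); B's effective date is the deed date, Jul 4, 2020; D's effective date is Jan 15, 2020, when work began.
Sorted by effective date: D (Jan 15, 2020), B (Jul 4, 2020), C (Aug 19, 2020), E (Sep 9, 2020), A (Mar 22, 2021).
D is senior to B before the subordination, so the two trade places.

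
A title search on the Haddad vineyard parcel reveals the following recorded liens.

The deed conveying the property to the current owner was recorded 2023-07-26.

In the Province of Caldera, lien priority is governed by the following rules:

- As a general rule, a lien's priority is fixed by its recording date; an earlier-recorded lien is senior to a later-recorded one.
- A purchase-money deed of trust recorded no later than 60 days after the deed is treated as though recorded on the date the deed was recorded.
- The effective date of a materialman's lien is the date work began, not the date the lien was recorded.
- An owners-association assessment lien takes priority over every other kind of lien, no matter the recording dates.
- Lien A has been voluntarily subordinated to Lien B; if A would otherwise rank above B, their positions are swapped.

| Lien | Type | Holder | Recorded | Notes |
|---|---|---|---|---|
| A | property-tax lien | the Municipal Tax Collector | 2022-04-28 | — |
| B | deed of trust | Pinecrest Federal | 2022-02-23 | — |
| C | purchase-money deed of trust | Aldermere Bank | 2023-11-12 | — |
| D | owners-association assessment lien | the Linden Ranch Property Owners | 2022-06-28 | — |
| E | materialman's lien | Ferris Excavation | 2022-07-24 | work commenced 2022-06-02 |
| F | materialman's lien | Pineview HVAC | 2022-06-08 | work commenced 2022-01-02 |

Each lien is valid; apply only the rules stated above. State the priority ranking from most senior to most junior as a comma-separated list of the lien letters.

D, F, B, A, E, C

Adjusting effective dates: C was recorded 109 days after the deed — beyond 60 days — so no relation-back applies; E's effective date is 2022-06-02, when work began; F's effective date is 2022-01-02, when work began.
D is an owners-association assessment lien, so it outranks all other liens regardless of date.
Ordering the rest by effective date: F (2022-01-02), B (2022-02-23), A (2022-04-28), E (2022-06-02), C (2023-11-12).
Since A is not senior to B, the subordination leaves the order unchanged.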